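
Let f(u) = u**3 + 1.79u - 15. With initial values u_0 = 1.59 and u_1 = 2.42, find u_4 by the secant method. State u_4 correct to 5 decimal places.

2.22522

Secant update: u_(k+1) = u_k − f(u_k)·(u_k − u_(k-1))/(f(u_k) − f(u_(k-1))).
f(u_0) = -8.134221, f(u_1) = 3.504288
u_2 = 2.420000 - (3.504288)·(2.420000 - 1.590000)/(3.504288 - (-8.134221)) = 2.170092; f(u_2) = -0.895926
u_3 = 2.170092 - (-0.895926)·(2.170092 - 2.420000)/(-0.895926 - (3.504288)) = 2.220976; f(u_3) = -0.068976
u_4 = 2.220976 - (-0.068976)·(2.220976 - 2.170092)/(-0.068976 - (-0.895926)) = 2.225220; f(u_4) = 0.001548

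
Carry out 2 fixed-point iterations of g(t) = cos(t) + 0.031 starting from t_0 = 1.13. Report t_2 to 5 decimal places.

t_1 = g(1.130000) = 0.457660
t_2 = g(0.457660) = 0.928089

0.92809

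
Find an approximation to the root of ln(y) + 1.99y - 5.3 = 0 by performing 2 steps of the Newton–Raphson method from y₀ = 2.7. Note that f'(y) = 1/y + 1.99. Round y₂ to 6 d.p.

2.254752

y_0 = 2.700000: f = 1.066252, f' = 2.360370 → y_1 = 2.700000 - (1.066252)/(2.360370) = 2.248269
y_1 = 2.248269: f = -0.015783, f' = 2.434787 → y_2 = 2.248269 - (-0.015783)/(2.434787) = 2.254752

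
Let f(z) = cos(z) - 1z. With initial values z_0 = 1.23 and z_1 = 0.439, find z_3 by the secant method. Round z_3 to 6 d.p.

f(z_0) = -0.895762, f(z_1) = 0.466177
z_2 = 0.439000 - (0.466177)·(0.439000 - 1.230000)/(0.466177 - (-0.895762)) = 0.709751; f(z_2) = 0.048774
z_3 = 0.709751 - (0.048774)·(0.709751 - 0.439000)/(0.048774 - (0.466177)) = 0.741388; f(z_3) = -0.003856

0.741388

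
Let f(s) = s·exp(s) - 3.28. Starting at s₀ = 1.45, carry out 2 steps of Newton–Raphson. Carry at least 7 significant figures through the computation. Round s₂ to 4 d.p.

1.1002

f'(s) = (s + 1)·exp(s)
s_0 = 1.450000: f = 2.901516, f' = 10.444631 → s_1 = 1.450000 - (2.901516)/(10.444631) = 1.172200
s_1 = 1.172200: f = 0.505139, f' = 7.014229 → s_2 = 1.172200 - (0.505139)/(7.014229) = 1.100184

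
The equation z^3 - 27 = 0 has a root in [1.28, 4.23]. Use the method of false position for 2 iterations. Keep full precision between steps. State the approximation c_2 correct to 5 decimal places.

2.74204

f(1.280000) = -24.902848, f(4.230000) = 48.686967
step 1: c = 2.278282, f(c) = -15.174417 < 0 → new bracket [2.278282, 4.230000]
step 2: c = 2.742039, f(c) = -6.383208 < 0 → new bracket [2.742039, 4.230000]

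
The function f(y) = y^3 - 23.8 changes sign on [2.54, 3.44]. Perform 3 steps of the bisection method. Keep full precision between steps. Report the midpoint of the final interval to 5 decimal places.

2.82125

f(2.540000) = -7.412936, f(3.440000) = 16.907584 (opposite signs)
step 1: m = 2.990000, f(m) = 2.930899 > 0 → root in [2.540000, 2.990000]
step 2: m = 2.765000, f(m) = -2.660953 < 0 → root in [2.765000, 2.990000]
step 3: m = 2.877500, f(m) = 0.025718 > 0 → root in [2.765000, 2.877500]
Midpoint of [2.765000, 2.877500] = 2.821250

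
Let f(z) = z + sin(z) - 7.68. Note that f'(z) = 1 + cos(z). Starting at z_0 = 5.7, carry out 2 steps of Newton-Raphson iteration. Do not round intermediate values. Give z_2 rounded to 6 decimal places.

7.012253

Newton update: z ← z − f(z)/f'(z).
z_0 = 5.700000: f = -2.530686, f' = 1.834713 → z_1 = 5.700000 - (-2.530686)/(1.834713) = 7.079336
z_1 = 7.079336: f = 0.114005, f' = 1.699463 → z_2 = 7.079336 - (0.114005)/(1.699463) = 7.012253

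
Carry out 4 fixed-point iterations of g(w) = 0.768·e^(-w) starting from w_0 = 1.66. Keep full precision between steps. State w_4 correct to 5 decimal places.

w_1 = g(1.660000) = 0.146027
w_2 = g(0.146027) = 0.663655
w_3 = g(0.663655) = 0.395494
w_4 = g(0.395494) = 0.517131

0.51713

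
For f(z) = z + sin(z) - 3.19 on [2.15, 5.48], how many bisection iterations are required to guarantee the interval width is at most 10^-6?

22

Initial width b − a = 5.48 − 2.15 = 3.330000.
After n steps the width is (b−a)/2^n; need (b−a)/2^n ≤ 10^-6.
So n ≥ log₂(3.330000/10^-6) = log₂(3330000.0000) ≈ 21.6671.
Hence n = 22.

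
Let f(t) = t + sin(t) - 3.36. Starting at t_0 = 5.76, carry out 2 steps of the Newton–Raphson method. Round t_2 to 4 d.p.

4.3705

f'(t) = 1 + cos(t)
t_0 = 5.760000: f = 1.900358, f' = 1.866232 → t_1 = 5.760000 - (1.900358)/(1.866232) = 4.741714
t_1 = 4.741714: f = 0.382144, f' = 1.029321 → t_2 = 4.741714 - (0.382144)/(1.029321) = 4.370456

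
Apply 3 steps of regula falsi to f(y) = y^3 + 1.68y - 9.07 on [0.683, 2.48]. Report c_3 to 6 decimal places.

1.790698

f(0.683000) = -7.603948, f(2.480000) = 10.349392
step 1: c = 1.444100, f(c) = -3.632347 < 0 → new bracket [1.444100, 2.480000]
step 2: c = 1.713219, f(c) = -1.163289 < 0 → new bracket [1.713219, 2.480000]
step 3: c = 1.790698, f(c) = -0.319579 < 0 → new bracket [1.790698, 2.480000]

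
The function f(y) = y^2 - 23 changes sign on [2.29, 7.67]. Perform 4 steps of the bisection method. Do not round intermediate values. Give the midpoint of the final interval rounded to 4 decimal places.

f(2.290000) = -17.755900, f(7.670000) = 35.828900 (opposite signs)
step 1: m = 4.980000, f(m) = 1.800400 > 0 → root in [2.290000, 4.980000]
step 2: m = 3.635000, f(m) = -9.786775 < 0 → root in [3.635000, 4.980000]
step 3: m = 4.307500, f(m) = -4.445444 < 0 → root in [4.307500, 4.980000]
step 4: m = 4.643750, f(m) = -1.435586 < 0 → root in [4.643750, 4.980000]
Midpoint of [4.643750, 4.980000] = 4.811875

4.8119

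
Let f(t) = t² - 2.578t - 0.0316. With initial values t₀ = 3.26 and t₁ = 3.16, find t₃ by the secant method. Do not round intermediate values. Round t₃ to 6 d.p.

f(t_0) = 2.191720, f(t_1) = 1.807520
t_2 = 3.160000 - (1.807520)·(3.160000 - 3.260000)/(1.807520 - (2.191720)) = 2.689537; f(t_2) = 0.268382
t_3 = 2.689537 - (0.268382)·(2.689537 - 3.160000)/(0.268382 - (1.807520)) = 2.607501; f(t_3) = 0.045324

2.607501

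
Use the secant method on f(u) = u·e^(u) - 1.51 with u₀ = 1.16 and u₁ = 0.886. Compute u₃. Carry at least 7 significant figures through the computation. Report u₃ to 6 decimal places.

0.733831

f(u_0) = 2.190323, f(u_1) = 0.638912
u_2 = 0.886000 - (0.638912)·(0.886000 - 1.160000)/(0.638912 - (2.190323)) = 0.773160; f(u_2) = 0.165128
u_3 = 0.773160 - (0.165128)·(0.773160 - 0.886000)/(0.165128 - (0.638912)) = 0.733831; f(u_3) = 0.018604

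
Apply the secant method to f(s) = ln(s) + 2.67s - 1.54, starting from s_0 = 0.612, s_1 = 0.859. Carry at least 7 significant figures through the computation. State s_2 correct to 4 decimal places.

0.7102

Secant update: s_(k+1) = s_k − f(s_k)·(s_k − s_(k-1))/(f(s_k) − f(s_(k-1))).
f(s_0) = -0.396983, f(s_1) = 0.601544
s_2 = 0.859000 - (0.601544)·(0.859000 - 0.612000)/(0.601544 - (-0.396983)) = 0.710199; f(s_2) = 0.014023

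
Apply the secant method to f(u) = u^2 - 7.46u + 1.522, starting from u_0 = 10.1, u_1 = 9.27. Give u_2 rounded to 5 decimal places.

7.73342

f(u_0) = 28.186000, f(u_1) = 18.300700
u_2 = 9.270000 - (18.300700)·(9.270000 - 10.100000)/(18.300700 - (28.186000)) = 7.733417; f(u_2) = 3.636450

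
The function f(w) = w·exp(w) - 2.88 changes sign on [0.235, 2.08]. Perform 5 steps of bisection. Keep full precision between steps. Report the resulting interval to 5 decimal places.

[0.98453, 1.04219]

f(0.235000) = -2.582746, f(2.080000) = 13.769295 (opposite signs)
step 1: m = 1.157500, f(m) = 0.803128 > 0 → root in [0.235000, 1.157500]
step 2: m = 0.696250, f(m) = -1.483173 < 0 → root in [0.696250, 1.157500]
step 3: m = 0.926875, f(m) = -0.538157 < 0 → root in [0.926875, 1.157500]
step 4: m = 1.042188, f(m) = 0.075032 > 0 → root in [0.926875, 1.042188]
step 5: m = 0.984531, f(m) = -0.244846 < 0 → root in [0.984531, 1.042188]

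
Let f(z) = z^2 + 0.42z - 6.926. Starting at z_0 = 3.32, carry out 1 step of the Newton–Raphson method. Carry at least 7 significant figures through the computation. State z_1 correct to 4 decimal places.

f'(z) = 2z + 0.42
z_0 = 3.320000: f = 5.490800, f' = 7.060000 → z_1 = 3.320000 - (5.490800)/(7.060000) = 2.542266

2.5423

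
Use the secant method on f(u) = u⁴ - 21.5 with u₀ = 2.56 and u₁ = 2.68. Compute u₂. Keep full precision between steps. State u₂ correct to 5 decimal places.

2.26199

f(u_0) = 21.449673, f(u_1) = 30.086870
u_2 = 2.680000 - (30.086870)·(2.680000 - 2.560000)/(30.086870 - (21.449673)) = 2.261991; f(u_2) = 4.679638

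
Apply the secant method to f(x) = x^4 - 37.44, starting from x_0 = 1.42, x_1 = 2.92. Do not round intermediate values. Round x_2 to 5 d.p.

2.14940

f(x_0) = -33.374131, f(x_1) = 35.259497
x_2 = 2.920000 - (35.259497)·(2.920000 - 1.420000)/(35.259497 - (-33.374131)) = 2.149397; f(x_2) = -16.096435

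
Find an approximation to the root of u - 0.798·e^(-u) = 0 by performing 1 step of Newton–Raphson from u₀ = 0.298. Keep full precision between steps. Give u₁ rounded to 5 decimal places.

0.48286

Newton update: u ← u − f(u)/f'(u).
f'(u) = 1 + 0.798·e^(-u)
u_0 = 0.298000: f = -0.294356, f' = 1.592356 → u_1 = 0.298000 - (-0.294356)/(1.592356) = 0.482856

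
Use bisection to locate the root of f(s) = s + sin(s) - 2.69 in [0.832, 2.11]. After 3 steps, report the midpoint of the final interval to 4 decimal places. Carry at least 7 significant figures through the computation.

1.7106

f(0.832000) = -1.118720, f(2.110000) = 0.278118 (opposite signs)
step 1: m = 1.471000, f(m) = -0.223976 < 0 → root in [1.471000, 2.110000]
step 2: m = 1.790500, f(m) = 0.076462 > 0 → root in [1.471000, 1.790500]
step 3: m = 1.630750, f(m) = -0.061047 < 0 → root in [1.630750, 1.790500]
Midpoint of [1.630750, 1.790500] = 1.710625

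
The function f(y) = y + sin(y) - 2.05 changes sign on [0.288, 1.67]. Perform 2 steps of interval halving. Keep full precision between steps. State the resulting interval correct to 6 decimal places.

[0.979000, 1.324500]

f(0.288000) = -1.477965, f(1.670000) = 0.615083 (opposite signs)
step 1: m = 0.979000, f(m) = -0.241060 < 0 → root in [0.979000, 1.670000]
step 2: m = 1.324500, f(m) = 0.244322 > 0 → root in [0.979000, 1.324500]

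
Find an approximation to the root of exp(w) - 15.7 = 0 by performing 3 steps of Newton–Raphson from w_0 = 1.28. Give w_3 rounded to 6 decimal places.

3.148646

f'(w) = exp(w)
w_0 = 1.280000: f = -12.103360, f' = 3.596640 → w_1 = 1.280000 - (-12.103360)/(3.596640) = 4.645186
w_1 = 4.645186: f = 88.382684, f' = 104.082684 → w_2 = 4.645186 - (88.382684)/(104.082684) = 3.796027
w_2 = 3.796027: f = 28.823949, f' = 44.523949 → w_3 = 3.796027 - (28.823949)/(44.523949) = 3.148646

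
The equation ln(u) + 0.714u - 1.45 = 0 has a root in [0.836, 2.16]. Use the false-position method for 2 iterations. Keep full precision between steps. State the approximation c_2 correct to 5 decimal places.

1.49079

f(0.836000) = -1.032223, f(2.160000) = 0.862348
step 1: c = 1.557357, f(c) = 0.104944 > 0 → new bracket [0.836000, 1.557357]
step 2: c = 1.490787, f(c) = 0.013726 > 0 → new bracket [0.836000, 1.490787]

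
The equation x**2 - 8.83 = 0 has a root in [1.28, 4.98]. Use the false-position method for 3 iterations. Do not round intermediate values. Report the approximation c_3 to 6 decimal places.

f(1.280000) = -7.191600, f(4.980000) = 15.970400
step 1: c = 2.428818, f(c) = -2.930844 < 0 → new bracket [2.428818, 4.980000]
step 2: c = 2.824406, f(c) = -0.852728 < 0 → new bracket [2.824406, 4.980000]
step 3: c = 2.933669, f(c) = -0.223587 < 0 → new bracket [2.933669, 4.980000]

2.933669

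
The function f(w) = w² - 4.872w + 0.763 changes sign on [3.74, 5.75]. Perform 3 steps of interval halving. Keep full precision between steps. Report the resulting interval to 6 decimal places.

f(3.740000) = -3.470680, f(5.750000) = 5.811500 (opposite signs)
step 1: m = 4.745000, f(m) = 0.160385 > 0 → root in [3.740000, 4.745000]
step 2: m = 4.242500, f(m) = -1.907654 < 0 → root in [4.242500, 4.745000]
step 3: m = 4.493750, f(m) = -0.936761 < 0 → root in [4.493750, 4.745000]

[4.493750, 4.745000]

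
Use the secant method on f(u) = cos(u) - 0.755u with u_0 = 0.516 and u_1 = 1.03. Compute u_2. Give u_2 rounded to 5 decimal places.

0.84819

f(u_0) = 0.480220, f(u_1) = -0.262831
u_2 = 1.030000 - (-0.262831)·(1.030000 - 0.516000)/(-0.262831 - (0.480220)) = 0.848188; f(u_2) = 0.020961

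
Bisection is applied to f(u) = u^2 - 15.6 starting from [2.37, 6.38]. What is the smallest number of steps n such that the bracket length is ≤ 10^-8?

Initial width b − a = 6.38 − 2.37 = 4.010000.
After n steps the width is (b−a)/2^n; need (b−a)/2^n ≤ 10^-8.
So n ≥ log₂(4.010000/10^-8) = log₂(401000000.0000) ≈ 28.5790.
Hence n = 29.

29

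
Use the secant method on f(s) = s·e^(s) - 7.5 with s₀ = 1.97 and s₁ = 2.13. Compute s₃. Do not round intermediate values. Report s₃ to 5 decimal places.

Secant update: s_(k+1) = s_k − f(s_k)·(s_k − s_(k-1))/(f(s_k) − f(s_(k-1))).
f(s_0) = 6.626233, f(s_1) = 10.423666
s_2 = 2.130000 - (10.423666)·(2.130000 - 1.970000)/(10.423666 - (6.626233)) = 1.690812; f(s_2) = 1.670769
s_3 = 1.690812 - (1.670769)·(1.690812 - 2.130000)/(1.670769 - (10.423666)) = 1.606979; f(s_3) = 0.515165

1.60698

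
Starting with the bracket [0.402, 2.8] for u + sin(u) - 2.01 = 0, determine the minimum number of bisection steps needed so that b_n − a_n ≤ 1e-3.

12

Initial width b − a = 2.8 − 0.402 = 2.398000.
After n steps the width is (b−a)/2^n; need (b−a)/2^n ≤ 1e-3.
So n ≥ log₂(2.398000/1e-3) = log₂(2398.0000) ≈ 11.2276.
Hence n = 12.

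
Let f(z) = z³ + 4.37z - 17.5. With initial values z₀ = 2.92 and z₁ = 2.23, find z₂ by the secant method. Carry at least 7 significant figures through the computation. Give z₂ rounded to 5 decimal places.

f(z_0) = 20.157488, f(z_1) = 3.334667
z_2 = 2.230000 - (3.334667)·(2.230000 - 2.920000)/(3.334667 - (20.157488)) = 2.093226; f(z_2) = 0.819071

2.09323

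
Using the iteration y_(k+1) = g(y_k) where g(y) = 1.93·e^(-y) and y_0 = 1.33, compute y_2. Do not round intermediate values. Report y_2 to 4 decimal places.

y_1 = g(1.330000) = 0.510441
y_2 = g(0.510441) = 1.158445

1.1584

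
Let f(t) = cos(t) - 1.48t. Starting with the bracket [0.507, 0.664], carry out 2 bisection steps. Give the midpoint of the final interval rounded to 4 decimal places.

f(0.507000) = 0.123845, f(0.664000) = -0.195187 (opposite signs)
step 1: m = 0.585500, f(m) = -0.033104 < 0 → root in [0.507000, 0.585500]
step 2: m = 0.546250, f(m) = 0.046029 > 0 → root in [0.546250, 0.585500]
Midpoint of [0.546250, 0.585500] = 0.565875

0.5659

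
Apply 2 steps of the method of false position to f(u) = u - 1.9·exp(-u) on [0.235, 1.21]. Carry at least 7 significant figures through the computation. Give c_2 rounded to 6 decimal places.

0.836608

f(0.235000) = -1.267085, f(1.210000) = 0.643425
step 1: c = 0.881638, f(c) = 0.094840 > 0 → new bracket [0.235000, 0.881638]
step 2: c = 0.836608, f(c) = 0.013571 > 0 → new bracket [0.235000, 0.836608]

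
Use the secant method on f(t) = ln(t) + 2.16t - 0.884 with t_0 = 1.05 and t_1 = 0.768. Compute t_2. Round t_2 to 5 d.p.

Secant update: t_(k+1) = t_k − f(t_k)·(t_k − t_(k-1))/(f(t_k) − f(t_(k-1))).
f(t_0) = 1.432790, f(t_1) = 0.510914
t_2 = 0.768000 - (0.510914)·(0.768000 - 1.050000)/(0.510914 - (1.432790)) = 0.611712; f(t_2) = -0.054195

0.61171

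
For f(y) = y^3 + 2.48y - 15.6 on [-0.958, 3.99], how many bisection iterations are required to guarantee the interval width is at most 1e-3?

13

Initial width b − a = 3.99 − -0.958 = 4.948000.
After n steps the width is (b−a)/2^n; need (b−a)/2^n ≤ 1e-3.
So n ≥ log₂(4.948000/1e-3) = log₂(4948.0000) ≈ 12.2726.
Hence n = 13.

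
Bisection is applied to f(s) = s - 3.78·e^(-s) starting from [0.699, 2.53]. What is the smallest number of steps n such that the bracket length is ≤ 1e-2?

Initial width b − a = 2.53 − 0.699 = 1.831000.
After n steps the width is (b−a)/2^n; need (b−a)/2^n ≤ 1e-2.
So n ≥ log₂(1.831000/1e-2) = log₂(183.1000) ≈ 7.5165.
Hence n = 8.

8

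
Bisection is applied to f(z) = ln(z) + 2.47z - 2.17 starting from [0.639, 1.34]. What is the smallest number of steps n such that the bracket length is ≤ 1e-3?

10

Initial width b − a = 1.34 − 0.639 = 0.701000.
After n steps the width is (b−a)/2^n; need (b−a)/2^n ≤ 1e-3.
So n ≥ log₂(0.701000/1e-3) = log₂(701.0000) ≈ 9.4533.
Hence n = 10.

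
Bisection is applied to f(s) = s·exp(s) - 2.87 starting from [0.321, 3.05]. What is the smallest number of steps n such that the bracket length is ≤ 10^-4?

Initial width b − a = 3.05 − 0.321 = 2.729000.
After n steps the width is (b−a)/2^n; need (b−a)/2^n ≤ 10^-4.
So n ≥ log₂(2.729000/10^-4) = log₂(27290.0000) ≈ 14.7361.
Hence n = 15.

15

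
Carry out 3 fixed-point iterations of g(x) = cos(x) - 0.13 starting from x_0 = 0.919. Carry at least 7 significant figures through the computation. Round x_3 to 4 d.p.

0.5958

x_1 = g(0.919000) = 0.476615
x_2 = g(0.476615) = 0.758553
x_3 = g(0.758553) = 0.595832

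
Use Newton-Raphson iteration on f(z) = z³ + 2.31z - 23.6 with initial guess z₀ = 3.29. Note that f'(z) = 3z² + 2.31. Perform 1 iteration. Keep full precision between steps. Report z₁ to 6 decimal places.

Newton update: z ← z − f(z)/f'(z).
z_0 = 3.290000: f = 19.611189, f' = 34.782300 → z_1 = 3.290000 - (19.611189)/(34.782300) = 2.726173

2.726173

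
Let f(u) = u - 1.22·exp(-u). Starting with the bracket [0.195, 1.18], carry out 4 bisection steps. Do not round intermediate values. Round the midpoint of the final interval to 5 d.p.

f(0.195000) = -0.808858, f(1.180000) = 0.805120 (opposite signs)
step 1: m = 0.687500, f(m) = 0.074045 > 0 → root in [0.195000, 0.687500]
step 2: m = 0.441250, f(m) = -0.343493 < 0 → root in [0.441250, 0.687500]
step 3: m = 0.564375, f(m) = -0.129458 < 0 → root in [0.564375, 0.687500]
step 4: m = 0.625938, f(m) = -0.026470 < 0 → root in [0.625938, 0.687500]
Midpoint of [0.625938, 0.687500] = 0.656719

0.65672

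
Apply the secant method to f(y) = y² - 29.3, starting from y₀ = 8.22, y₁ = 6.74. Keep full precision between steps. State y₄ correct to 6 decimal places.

f(y_0) = 38.268400, f(y_1) = 16.127600
y_2 = 6.740000 - (16.127600)·(6.740000 - 8.220000)/(16.127600 - (38.268400)) = 5.661952; f(y_2) = 2.757699
y_3 = 5.661952 - (2.757699)·(5.661952 - 6.740000)/(2.757699 - (16.127600)) = 5.439592; f(y_3) = 0.289159
y_4 = 5.439592 - (0.289159)·(5.439592 - 5.661952)/(0.289159 - (2.757699)) = 5.413545; f(y_4) = 0.006470

5.413545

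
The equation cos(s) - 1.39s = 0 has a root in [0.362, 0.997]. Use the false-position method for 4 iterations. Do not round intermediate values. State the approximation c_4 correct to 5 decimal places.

0.59556

f(0.362000) = 0.432010, f(0.997000) = -0.843006
step 1: c = 0.577155, f(c) = 0.035772 > 0 → new bracket [0.577155, 0.997000]
step 2: c = 0.594246, f(c) = 0.002569 > 0 → new bracket [0.594246, 0.997000]
step 3: c = 0.595470, f(c) = 0.000182 > 0 → new bracket [0.595470, 0.997000]
step 4: c = 0.595556, f(c) = 0.000013 > 0 → new bracket [0.595556, 0.997000]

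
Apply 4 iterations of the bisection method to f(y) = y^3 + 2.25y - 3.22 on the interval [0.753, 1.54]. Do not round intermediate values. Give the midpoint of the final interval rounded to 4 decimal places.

0.9743

f(0.753000) = -1.098792, f(1.540000) = 3.897264 (opposite signs)
step 1: m = 1.146500, f(m) = 0.866656 > 0 → root in [0.753000, 1.146500]
step 2: m = 0.949750, f(m) = -0.226364 < 0 → root in [0.949750, 1.146500]
step 3: m = 1.048125, f(m) = 0.289716 > 0 → root in [0.949750, 1.048125]
step 4: m = 0.998938, f(m) = 0.024425 > 0 → root in [0.949750, 0.998938]
Midpoint of [0.949750, 0.998938] = 0.974344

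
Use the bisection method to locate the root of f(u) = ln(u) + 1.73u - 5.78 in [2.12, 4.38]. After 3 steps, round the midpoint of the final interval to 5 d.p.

2.82625

f(2.120000) = -1.360984, f(4.380000) = 3.274449 (opposite signs)
step 1: m = 3.250000, f(m) = 1.021155 > 0 → root in [2.120000, 3.250000]
step 2: m = 2.685000, f(m) = -0.147269 < 0 → root in [2.685000, 3.250000]
step 3: m = 2.967500, f(m) = 0.441495 > 0 → root in [2.685000, 2.967500]
Midpoint of [2.685000, 2.967500] = 2.826250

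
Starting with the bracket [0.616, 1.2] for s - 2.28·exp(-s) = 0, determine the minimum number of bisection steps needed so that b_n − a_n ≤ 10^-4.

13

Initial width b − a = 1.2 − 0.616 = 0.584000.
After n steps the width is (b−a)/2^n; need (b−a)/2^n ≤ 10^-4.
So n ≥ log₂(0.584000/10^-4) = log₂(5840.0000) ≈ 12.5118.
Hence n = 13.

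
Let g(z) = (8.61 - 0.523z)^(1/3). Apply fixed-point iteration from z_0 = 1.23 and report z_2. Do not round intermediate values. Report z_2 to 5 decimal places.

z_1 = g(1.230000) = 1.997222
z_2 = g(1.997222) = 1.963112

1.96311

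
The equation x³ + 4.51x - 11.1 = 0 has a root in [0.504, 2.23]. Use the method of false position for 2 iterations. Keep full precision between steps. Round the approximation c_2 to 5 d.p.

1.51724

f(0.504000) = -8.698936, f(2.230000) = 10.046867
step 1: c = 1.304945, f(c) = -2.992528 < 0 → new bracket [1.304945, 2.230000]
step 2: c = 1.517244, f(c) = -0.764484 < 0 → new bracket [1.517244, 2.230000]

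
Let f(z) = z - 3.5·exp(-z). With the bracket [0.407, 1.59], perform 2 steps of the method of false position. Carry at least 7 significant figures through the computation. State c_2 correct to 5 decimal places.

f(0.407000) = -1.922755, f(1.590000) = 0.876260
step 1: c = 1.219650, f(c) = 0.185982 > 0 → new bracket [0.407000, 1.219650]
step 2: c = 1.147977, f(c) = 0.037505 > 0 → new bracket [0.407000, 1.147977]

1.14798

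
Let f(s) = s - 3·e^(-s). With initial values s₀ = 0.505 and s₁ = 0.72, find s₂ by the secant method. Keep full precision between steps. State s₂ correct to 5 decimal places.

Secant update: s_(k+1) = s_k − f(s_k)·(s_k − s_(k-1))/(f(s_k) − f(s_(k-1))).
f(s_0) = -1.305517, f(s_1) = -0.740257
s_2 = 0.720000 - (-0.740257)·(0.720000 - 0.505000)/(-0.740257 - (-1.305517)) = 1.001561; f(s_2) = -0.100356

1.00156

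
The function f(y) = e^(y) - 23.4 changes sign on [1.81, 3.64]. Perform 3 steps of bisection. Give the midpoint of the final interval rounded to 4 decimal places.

f(1.810000) = -17.289553, f(3.640000) = 14.691837 (opposite signs)
step 1: m = 2.725000, f(m) = -8.143586 < 0 → root in [2.725000, 3.640000]
step 2: m = 3.182500, f(m) = 0.706946 > 0 → root in [2.725000, 3.182500]
step 3: m = 2.953750, f(m) = -4.222264 < 0 → root in [2.953750, 3.182500]
Midpoint of [2.953750, 3.182500] = 3.068125

3.0681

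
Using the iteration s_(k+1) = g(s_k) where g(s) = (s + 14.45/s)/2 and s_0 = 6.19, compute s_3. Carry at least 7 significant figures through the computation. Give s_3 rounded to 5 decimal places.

3.80140

s_1 = g(6.190000) = 4.262205
s_2 = g(4.262205) = 3.826234
s_3 = g(3.826234) = 3.801397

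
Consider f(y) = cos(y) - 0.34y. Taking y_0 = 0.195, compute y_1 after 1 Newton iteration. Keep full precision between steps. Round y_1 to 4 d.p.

1.9088

f'(y) = -sin(y) - 0.34
y_0 = 0.195000: f = 0.914748, f' = -0.533767 → y_1 = 0.195000 - (0.914748)/(-0.533767) = 1.908760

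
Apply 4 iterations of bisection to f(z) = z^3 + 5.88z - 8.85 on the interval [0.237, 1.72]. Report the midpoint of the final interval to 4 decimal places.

1.2102

f(0.237000) = -7.443128, f(1.720000) = 6.352048 (opposite signs)
step 1: m = 0.978500, f(m) = -2.159543 < 0 → root in [0.978500, 1.720000]
step 2: m = 1.349250, f(m) = 1.539867 > 0 → root in [0.978500, 1.349250]
step 3: m = 1.163875, f(m) = -0.429824 < 0 → root in [1.163875, 1.349250]
step 4: m = 1.256563, f(m) = 0.522636 > 0 → root in [1.163875, 1.256563]
Midpoint of [1.163875, 1.256563] = 1.210219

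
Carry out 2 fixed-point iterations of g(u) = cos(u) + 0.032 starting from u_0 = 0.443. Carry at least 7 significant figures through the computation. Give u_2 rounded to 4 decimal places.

0.6254

u_1 = g(0.443000) = 0.935470
u_2 = g(0.935470) = 0.625440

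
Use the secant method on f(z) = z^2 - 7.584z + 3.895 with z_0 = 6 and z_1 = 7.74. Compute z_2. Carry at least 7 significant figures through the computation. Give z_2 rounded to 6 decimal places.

6.911144

f(z_0) = -5.609000, f(z_1) = 5.102440
z_2 = 7.740000 - (5.102440)·(7.740000 - 6.000000)/(5.102440 - (-5.609000)) = 6.911144; f(z_2) = -0.755207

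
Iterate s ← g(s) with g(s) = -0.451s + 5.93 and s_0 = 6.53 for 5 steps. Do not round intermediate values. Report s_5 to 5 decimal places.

4.04125

s_1 = g(6.530000) = 2.984970
s_2 = g(2.984970) = 4.583779
s_3 = g(4.583779) = 3.862716
s_4 = g(3.862716) = 4.187915
s_5 = g(4.187915) = 4.041250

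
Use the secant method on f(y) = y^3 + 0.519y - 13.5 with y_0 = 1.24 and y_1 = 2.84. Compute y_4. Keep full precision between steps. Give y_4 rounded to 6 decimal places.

f(y_0) = -10.949816, f(y_1) = 10.880264
y_2 = 2.840000 - (10.880264)·(2.840000 - 1.240000)/(10.880264 - (-10.949816)) = 2.042549; f(y_2) = -3.918391
y_3 = 2.042549 - (-3.918391)·(2.042549 - 2.840000)/(-3.918391 - (10.880264)) = 2.253698; f(y_3) = -0.883448
y_4 = 2.253698 - (-0.883448)·(2.253698 - 2.042549)/(-0.883448 - (-3.918391)) = 2.315162; f(y_4) = 0.110780

2.315162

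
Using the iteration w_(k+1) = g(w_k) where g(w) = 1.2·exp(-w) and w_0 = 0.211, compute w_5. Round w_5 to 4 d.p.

0.6854

w_1 = g(0.211000) = 0.971729
w_2 = g(0.971729) = 0.454114
w_3 = g(0.454114) = 0.762013
w_4 = g(0.762013) = 0.560071
w_5 = g(0.560071) = 0.685402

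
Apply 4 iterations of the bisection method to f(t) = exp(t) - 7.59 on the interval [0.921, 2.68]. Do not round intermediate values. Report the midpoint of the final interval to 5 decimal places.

f(0.921000) = -5.078199, f(2.680000) = 6.995093 (opposite signs)
step 1: m = 1.800500, f(m) = -1.537327 < 0 → root in [1.800500, 2.680000]
step 2: m = 2.240250, f(m) = 1.805680 > 0 → root in [1.800500, 2.240250]
step 3: m = 2.020375, f(m) = -0.048848 < 0 → root in [2.020375, 2.240250]
step 4: m = 2.130313, f(m) = 0.827497 > 0 → root in [2.020375, 2.130313]
Midpoint of [2.020375, 2.130313] = 2.075344

2.07534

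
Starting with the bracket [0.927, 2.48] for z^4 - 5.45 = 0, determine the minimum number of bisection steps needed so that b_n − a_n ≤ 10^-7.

Initial width b − a = 2.48 − 0.927 = 1.553000.
After n steps the width is (b−a)/2^n; need (b−a)/2^n ≤ 10^-7.
So n ≥ log₂(1.553000/10^-7) = log₂(15530000.0000) ≈ 23.8886.
Hence n = 24.

24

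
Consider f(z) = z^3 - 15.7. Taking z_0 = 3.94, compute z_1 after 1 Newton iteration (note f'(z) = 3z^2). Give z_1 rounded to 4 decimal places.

Newton update: z ← z − f(z)/f'(z).
z_0 = 3.940000: f = 45.462984, f' = 46.570800 → z_1 = 3.940000 - (45.462984)/(46.570800) = 2.963788

2.9638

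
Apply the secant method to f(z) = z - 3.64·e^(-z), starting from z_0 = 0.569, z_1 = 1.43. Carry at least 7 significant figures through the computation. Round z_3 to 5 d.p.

1.14797

f(z_0) = -1.491572, f(z_1) = 0.558916
z_2 = 1.430000 - (0.558916)·(1.430000 - 0.569000)/(0.558916 - (-1.491572)) = 1.195311; f(z_2) = 0.093812
z_3 = 1.195311 - (0.093812)·(1.195311 - 1.430000)/(0.093812 - (0.558916)) = 1.147974; f(z_3) = -0.006921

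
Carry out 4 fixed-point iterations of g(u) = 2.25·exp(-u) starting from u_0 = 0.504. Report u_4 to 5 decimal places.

0.63670

u_1 = g(0.504000) = 1.359246
u_2 = g(1.359246) = 0.577922
u_3 = g(0.577922) = 1.262392
u_4 = g(1.262392) = 0.636697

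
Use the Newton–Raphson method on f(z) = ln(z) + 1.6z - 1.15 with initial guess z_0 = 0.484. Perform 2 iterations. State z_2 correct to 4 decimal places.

0.8323

f'(z) = 1/z + 1.6
z_0 = 0.484000: f = -1.101270, f' = 3.666116 → z_1 = 0.484000 - (-1.101270)/(3.666116) = 0.784392
z_1 = 0.784392: f = -0.137820, f' = 2.874873 → z_2 = 0.784392 - (-0.137820)/(2.874873) = 0.832331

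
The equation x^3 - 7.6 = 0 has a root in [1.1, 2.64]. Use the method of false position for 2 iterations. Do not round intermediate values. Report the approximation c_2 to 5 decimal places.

f(1.100000) = -6.269000, f(2.640000) = 10.799744
step 1: c = 1.665610, f(c) = -2.979167 < 0 → new bracket [1.665610, 2.640000]
step 2: c = 1.876285, f(c) = -0.994639 < 0 → new bracket [1.876285, 2.640000]

1.87629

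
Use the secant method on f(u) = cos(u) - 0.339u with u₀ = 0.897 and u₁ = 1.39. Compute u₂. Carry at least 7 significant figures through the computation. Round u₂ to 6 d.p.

1.154984

f(u_0) = 0.319874, f(u_1) = -0.291397
u_2 = 1.390000 - (-0.291397)·(1.390000 - 0.897000)/(-0.291397 - (0.319874)) = 1.154984; f(u_2) = 0.012394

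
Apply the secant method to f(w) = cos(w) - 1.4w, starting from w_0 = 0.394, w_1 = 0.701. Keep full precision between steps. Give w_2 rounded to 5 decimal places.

0.58779

f(w_0) = 0.371781, f(w_1) = -0.217202
w_2 = 0.701000 - (-0.217202)·(0.701000 - 0.394000)/(-0.217202 - (0.371781)) = 0.587786; f(w_2) = 0.009270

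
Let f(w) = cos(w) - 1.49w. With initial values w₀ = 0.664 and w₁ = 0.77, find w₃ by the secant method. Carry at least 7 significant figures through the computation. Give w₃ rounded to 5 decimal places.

Secant update: w_(k+1) = w_k − f(w_k)·(w_k − w_(k-1))/(f(w_k) − f(w_(k-1))).
f(w_0) = -0.201827, f(w_1) = -0.429389
w_2 = 0.770000 - (-0.429389)·(0.770000 - 0.664000)/(-0.429389 - (-0.201827)) = 0.569988; f(w_2) = -0.007375
w_3 = 0.569988 - (-0.007375)·(0.569988 - 0.770000)/(-0.007375 - (-0.429389)) = 0.566493; f(w_3) = -0.000286

0.56649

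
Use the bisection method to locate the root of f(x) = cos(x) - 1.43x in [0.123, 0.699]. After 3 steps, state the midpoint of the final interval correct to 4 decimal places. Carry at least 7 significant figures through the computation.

f(0.123000) = 0.816555, f(0.699000) = -0.234084 (opposite signs)
step 1: m = 0.411000, f(m) = 0.328992 > 0 → root in [0.411000, 0.699000]
step 2: m = 0.555000, f(m) = 0.056250 > 0 → root in [0.555000, 0.699000]
step 3: m = 0.627000, f(m) = -0.086819 < 0 → root in [0.555000, 0.627000]
Midpoint of [0.555000, 0.627000] = 0.591000

0.5910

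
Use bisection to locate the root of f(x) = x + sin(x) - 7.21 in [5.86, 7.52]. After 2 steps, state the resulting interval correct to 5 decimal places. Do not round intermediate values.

f(5.860000) = -1.760667, f(7.520000) = 1.254745 (opposite signs)
step 1: m = 6.690000, f(m) = -0.124314 < 0 → root in [6.690000, 7.520000]
step 2: m = 7.105000, f(m) = 0.627383 > 0 → root in [6.690000, 7.105000]

[6.69000, 7.10500]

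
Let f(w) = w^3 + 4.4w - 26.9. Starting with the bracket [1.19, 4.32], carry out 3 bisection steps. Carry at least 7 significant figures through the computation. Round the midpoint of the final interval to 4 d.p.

f(1.190000) = -19.978841, f(4.320000) = 72.729568 (opposite signs)
step 1: m = 2.755000, f(m) = 6.132519 > 0 → root in [1.190000, 2.755000]
step 2: m = 1.972500, f(m) = -10.546483 < 0 → root in [1.972500, 2.755000]
step 3: m = 2.363750, f(m) = -3.292486 < 0 → root in [2.363750, 2.755000]
Midpoint of [2.363750, 2.755000] = 2.559375

2.5594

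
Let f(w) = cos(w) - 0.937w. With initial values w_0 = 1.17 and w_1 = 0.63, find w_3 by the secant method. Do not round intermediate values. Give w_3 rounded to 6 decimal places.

0.768154

f(w_0) = -0.706138, f(w_1) = 0.217718
w_2 = 0.630000 - (0.217718)·(0.630000 - 1.170000)/(0.217718 - (-0.706138)) = 0.757257; f(w_2) = 0.017173
w_3 = 0.757257 - (0.017173)·(0.757257 - 0.630000)/(0.017173 - (0.217718)) = 0.768154; f(w_3) = -0.000566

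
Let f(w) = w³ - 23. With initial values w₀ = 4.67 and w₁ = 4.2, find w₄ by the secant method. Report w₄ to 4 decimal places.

2.8680

Secant update: w_(k+1) = w_k − f(w_k)·(w_k − w_(k-1))/(f(w_k) − f(w_(k-1))).
f(w_0) = 78.847563, f(w_1) = 51.088000
w_2 = 4.200000 - (51.088000)·(4.200000 - 4.670000)/(51.088000 - (78.847563)) = 3.335024; f(w_2) = 14.093416
w_3 = 3.335024 - (14.093416)·(3.335024 - 4.200000)/(14.093416 - (51.088000)) = 3.005503; f(w_3) = 4.148867
w_4 = 3.005503 - (4.148867)·(3.005503 - 3.335024)/(4.148867 - (14.093416)) = 2.868028; f(w_4) = 0.591196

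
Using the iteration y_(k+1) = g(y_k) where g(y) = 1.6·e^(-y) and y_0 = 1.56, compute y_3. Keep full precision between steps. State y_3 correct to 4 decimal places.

0.5101

y_1 = g(1.560000) = 0.336218
y_2 = g(0.336218) = 1.143148
y_3 = g(1.143148) = 0.510102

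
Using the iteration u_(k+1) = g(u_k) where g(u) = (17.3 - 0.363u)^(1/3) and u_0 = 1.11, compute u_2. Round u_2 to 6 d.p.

u_1 = g(1.110000) = 2.566082
u_2 = g(2.566082) = 2.539041

2.539041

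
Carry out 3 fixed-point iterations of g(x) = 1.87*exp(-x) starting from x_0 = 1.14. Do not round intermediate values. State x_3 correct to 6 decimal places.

x_1 = g(1.140000) = 0.598062
x_2 = g(0.598062) = 1.028269
x_3 = g(1.028269) = 0.668760

0.668760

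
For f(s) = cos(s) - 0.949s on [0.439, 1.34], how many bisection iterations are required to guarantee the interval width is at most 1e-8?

Initial width b − a = 1.34 − 0.439 = 0.901000.
After n steps the width is (b−a)/2^n; need (b−a)/2^n ≤ 1e-8.
So n ≥ log₂(0.901000/1e-8) = log₂(90100000.0000) ≈ 26.4250.
Hence n = 27.

27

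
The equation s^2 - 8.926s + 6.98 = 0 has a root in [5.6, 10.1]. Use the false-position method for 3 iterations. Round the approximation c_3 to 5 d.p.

8.01991

f(5.600000) = -11.645600, f(10.100000) = 18.837400
step 1: c = 7.319161, f(c) = -4.780710 < 0 → new bracket [7.319161, 10.100000]
step 2: c = 7.882051, f(c) = -1.248460 < 0 → new bracket [7.882051, 10.100000]
step 3: c = 8.019910, f(c) = -0.286760 < 0 → new bracket [8.019910, 10.100000]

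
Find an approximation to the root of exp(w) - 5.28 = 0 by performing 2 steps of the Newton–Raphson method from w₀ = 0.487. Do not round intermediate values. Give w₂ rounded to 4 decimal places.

f'(w) = exp(w)
w_0 = 0.487000: f = -3.652573, f' = 1.627427 → w_1 = 0.487000 - (-3.652573)/(1.627427) = 2.731386
w_1 = 2.731386: f = 10.074152, f' = 15.354152 → w_2 = 2.731386 - (10.074152)/(15.354152) = 2.075267

2.0753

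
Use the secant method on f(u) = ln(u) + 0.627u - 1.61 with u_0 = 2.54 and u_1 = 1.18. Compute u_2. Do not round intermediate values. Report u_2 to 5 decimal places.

1.77177

f(u_0) = 0.914744, f(u_1) = -0.704626
u_2 = 1.180000 - (-0.704626)·(1.180000 - 2.540000)/(-0.704626 - (0.914744)) = 1.771768; f(u_2) = 0.072876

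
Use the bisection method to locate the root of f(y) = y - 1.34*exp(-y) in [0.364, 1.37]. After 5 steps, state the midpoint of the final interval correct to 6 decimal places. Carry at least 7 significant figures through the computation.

0.694094

f(0.364000) = -0.567154, f(1.370000) = 1.029497 (opposite signs)
step 1: m = 0.867000, f(m) = 0.303918 > 0 → root in [0.364000, 0.867000]
step 2: m = 0.615500, f(m) = -0.108597 < 0 → root in [0.615500, 0.867000]
step 3: m = 0.741250, f(m) = 0.102716 > 0 → root in [0.615500, 0.741250]
step 4: m = 0.678375, f(m) = -0.001596 < 0 → root in [0.678375, 0.741250]
step 5: m = 0.709812, f(m) = 0.050886 > 0 → root in [0.678375, 0.709812]
Midpoint of [0.678375, 0.709812] = 0.694094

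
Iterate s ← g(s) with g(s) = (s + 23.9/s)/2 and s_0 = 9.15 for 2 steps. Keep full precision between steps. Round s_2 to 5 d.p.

4.97247

s_1 = g(9.150000) = 5.881011
s_2 = g(5.881011) = 4.972469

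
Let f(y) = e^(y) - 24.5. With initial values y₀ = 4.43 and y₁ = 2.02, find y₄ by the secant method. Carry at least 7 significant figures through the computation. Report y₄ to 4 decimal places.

Secant update: y_(k+1) = y_k − f(y_k)·(y_k − y_(k-1))/(f(y_k) − f(y_(k-1))).
f(y_0) = 59.431417, f(y_1) = -16.961675
y_2 = 2.020000 - (-16.961675)·(2.020000 - 4.430000)/(-16.961675 - (59.431417)) = 2.555096; f(y_2) = -11.627465
y_3 = 2.555096 - (-11.627465)·(2.555096 - 2.020000)/(-11.627465 - (-16.961675)) = 3.721494; f(y_3) = 16.826070
y_4 = 3.721494 - (16.826070)·(3.721494 - 2.555096)/(16.826070 - (-11.627465)) = 3.031741; f(y_4) = -3.766694

3.0317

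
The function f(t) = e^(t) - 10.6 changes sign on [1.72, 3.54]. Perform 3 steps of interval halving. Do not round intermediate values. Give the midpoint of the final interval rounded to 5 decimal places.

f(1.720000) = -5.015472, f(3.540000) = 23.866919 (opposite signs)
step 1: m = 2.630000, f(m) = 3.273770 > 0 → root in [1.720000, 2.630000]
step 2: m = 2.175000, f(m) = -1.797815 < 0 → root in [2.175000, 2.630000]
step 3: m = 2.402500, f(m) = 0.450769 > 0 → root in [2.175000, 2.402500]
Midpoint of [2.175000, 2.402500] = 2.288750

2.28875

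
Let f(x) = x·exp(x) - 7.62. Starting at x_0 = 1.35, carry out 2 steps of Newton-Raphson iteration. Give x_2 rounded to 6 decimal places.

Newton update: x ← x − f(x)/f'(x).
f'(x) = (x + 1)·exp(x)
x_0 = 1.350000: f = -2.412476, f' = 9.064950 → x_1 = 1.350000 - (-2.412476)/(9.064950) = 1.616132
x_1 = 1.616132: f = 0.514937, f' = 13.168521 → x_2 = 1.616132 - (0.514937)/(13.168521) = 1.577029

1.577029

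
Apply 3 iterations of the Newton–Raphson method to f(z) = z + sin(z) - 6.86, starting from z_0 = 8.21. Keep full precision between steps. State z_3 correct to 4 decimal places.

f'(z) = 1 + cos(z)
z_0 = 8.210000: f = 2.287292, f' = 0.651455 → z_1 = 8.210000 - (2.287292)/(0.651455) = 4.698948
z_1 = 4.698948: f = -3.160961, f' = 0.986560 → z_2 = 4.698948 - (-3.160961)/(0.986560) = 7.902973
z_2 = 7.902973: f = 2.041773, f' = 0.951028 → z_3 = 7.902973 - (2.041773)/(0.951028) = 5.756062

5.7561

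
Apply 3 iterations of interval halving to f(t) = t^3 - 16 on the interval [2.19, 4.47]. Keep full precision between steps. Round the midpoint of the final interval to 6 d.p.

2.617500

f(2.190000) = -5.496541, f(4.470000) = 73.314623 (opposite signs)
step 1: m = 3.330000, f(m) = 20.926037 > 0 → root in [2.190000, 3.330000]
step 2: m = 2.760000, f(m) = 5.024576 > 0 → root in [2.190000, 2.760000]
step 3: m = 2.475000, f(m) = -0.839078 < 0 → root in [2.475000, 2.760000]
Midpoint of [2.475000, 2.760000] = 2.617500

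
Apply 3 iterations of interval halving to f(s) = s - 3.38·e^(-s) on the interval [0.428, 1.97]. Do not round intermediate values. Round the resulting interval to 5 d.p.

f(0.428000) = -1.775123, f(1.970000) = 1.498636 (opposite signs)
step 1: m = 1.199000, f(m) = 0.179945 > 0 → root in [0.428000, 1.199000]
step 2: m = 0.813500, f(m) = -0.684867 < 0 → root in [0.813500, 1.199000]
step 3: m = 1.006250, f(m) = -0.229435 < 0 → root in [1.006250, 1.199000]

[1.00625, 1.19900]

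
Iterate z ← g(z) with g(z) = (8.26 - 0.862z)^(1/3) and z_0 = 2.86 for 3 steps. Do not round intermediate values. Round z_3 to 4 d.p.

z_1 = g(2.860000) = 1.796152
z_2 = g(1.796152) = 1.886302
z_3 = g(1.886302) = 1.878994

1.8790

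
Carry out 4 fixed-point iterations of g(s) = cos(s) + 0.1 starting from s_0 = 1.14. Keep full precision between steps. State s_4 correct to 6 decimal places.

s_1 = g(1.140000) = 0.517595
s_2 = g(0.517595) = 0.969012
s_3 = g(0.969012) = 0.666114
s_4 = g(0.666114) = 0.886229

0.886229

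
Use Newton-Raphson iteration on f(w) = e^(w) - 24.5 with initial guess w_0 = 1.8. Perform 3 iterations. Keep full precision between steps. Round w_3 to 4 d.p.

3.4721

f'(w) = e^(w)
w_0 = 1.800000: f = -18.450353, f' = 6.049647 → w_1 = 1.800000 - (-18.450353)/(6.049647) = 4.849823
w_1 = 4.849823: f = 103.217751, f' = 127.717751 → w_2 = 4.849823 - (103.217751)/(127.717751) = 4.041652
w_2 = 4.041652: f = 32.420298, f' = 56.920298 → w_3 = 4.041652 - (32.420298)/(56.920298) = 3.472078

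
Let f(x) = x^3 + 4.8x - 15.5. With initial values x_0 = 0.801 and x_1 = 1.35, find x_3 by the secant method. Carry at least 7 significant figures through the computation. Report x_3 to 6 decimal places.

1.816258

f(x_0) = -11.141278, f(x_1) = -6.559625
x_2 = 1.350000 - (-6.559625)·(1.350000 - 0.801000)/(-6.559625 - (-11.141278)) = 2.136012; f(x_2) = 4.498514
x_3 = 2.136012 - (4.498514)·(2.136012 - 1.350000)/(4.498514 - (-6.559625)) = 1.816258; f(x_3) = -0.790504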